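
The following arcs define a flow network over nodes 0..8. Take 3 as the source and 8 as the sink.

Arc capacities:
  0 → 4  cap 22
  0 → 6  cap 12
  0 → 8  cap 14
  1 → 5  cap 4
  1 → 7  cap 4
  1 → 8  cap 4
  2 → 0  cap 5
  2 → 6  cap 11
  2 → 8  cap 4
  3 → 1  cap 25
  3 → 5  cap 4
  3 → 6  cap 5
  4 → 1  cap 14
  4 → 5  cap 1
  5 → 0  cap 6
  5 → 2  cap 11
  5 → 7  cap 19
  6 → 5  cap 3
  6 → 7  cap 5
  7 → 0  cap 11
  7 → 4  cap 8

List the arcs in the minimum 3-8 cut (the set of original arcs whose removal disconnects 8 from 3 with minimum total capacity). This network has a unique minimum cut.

augment #1: 3→1→8 push 4
augment #2: 3→5→0→8 push 4
augment #3: 3→1→5→0→8 push 2
augment #4: 3→1→5→2→8 push 2
augment #5: 3→1→7→0→8 push 4
augment #6: 3→6→5→2→8 push 2
augment #7: 3→6→7→0→8 push 3
max flow = 21; residual-reachable set from 3 gives S-side
cut edges (S→T): {(1,5), (1,7), (1,8), (3,5), (3,6)} total cap 21

Min-cut arcs: {(1,5), (1,7), (1,8), (3,5), (3,6)} (total capacity 21)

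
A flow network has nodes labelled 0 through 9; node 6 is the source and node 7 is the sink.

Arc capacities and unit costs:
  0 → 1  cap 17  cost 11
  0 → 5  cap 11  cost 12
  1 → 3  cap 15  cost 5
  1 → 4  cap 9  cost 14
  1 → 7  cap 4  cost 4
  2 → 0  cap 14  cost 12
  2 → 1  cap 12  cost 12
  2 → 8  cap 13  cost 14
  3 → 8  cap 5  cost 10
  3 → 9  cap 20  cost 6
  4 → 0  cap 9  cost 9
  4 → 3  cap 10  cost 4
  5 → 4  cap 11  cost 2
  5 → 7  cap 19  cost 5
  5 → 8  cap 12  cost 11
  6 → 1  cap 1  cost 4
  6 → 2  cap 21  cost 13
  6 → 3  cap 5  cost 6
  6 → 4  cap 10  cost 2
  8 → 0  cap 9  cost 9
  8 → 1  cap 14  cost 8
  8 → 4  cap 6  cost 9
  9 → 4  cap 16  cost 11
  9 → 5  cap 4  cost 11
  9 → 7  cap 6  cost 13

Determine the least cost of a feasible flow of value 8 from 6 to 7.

Minimum cost for 8 units: 184

shortest-cost path #1: 6→1→7 push 1 @ unit cost 8 (adds 8)
shortest-cost path #2: 6→3→9→7 push 5 @ unit cost 25 (adds 125)
shortest-cost path #3: 6→4→3→9→7 push 1 @ unit cost 25 (adds 25)
shortest-cost path #4: 6→4→0→1→7 push 1 @ unit cost 26 (adds 26)
total cost = 184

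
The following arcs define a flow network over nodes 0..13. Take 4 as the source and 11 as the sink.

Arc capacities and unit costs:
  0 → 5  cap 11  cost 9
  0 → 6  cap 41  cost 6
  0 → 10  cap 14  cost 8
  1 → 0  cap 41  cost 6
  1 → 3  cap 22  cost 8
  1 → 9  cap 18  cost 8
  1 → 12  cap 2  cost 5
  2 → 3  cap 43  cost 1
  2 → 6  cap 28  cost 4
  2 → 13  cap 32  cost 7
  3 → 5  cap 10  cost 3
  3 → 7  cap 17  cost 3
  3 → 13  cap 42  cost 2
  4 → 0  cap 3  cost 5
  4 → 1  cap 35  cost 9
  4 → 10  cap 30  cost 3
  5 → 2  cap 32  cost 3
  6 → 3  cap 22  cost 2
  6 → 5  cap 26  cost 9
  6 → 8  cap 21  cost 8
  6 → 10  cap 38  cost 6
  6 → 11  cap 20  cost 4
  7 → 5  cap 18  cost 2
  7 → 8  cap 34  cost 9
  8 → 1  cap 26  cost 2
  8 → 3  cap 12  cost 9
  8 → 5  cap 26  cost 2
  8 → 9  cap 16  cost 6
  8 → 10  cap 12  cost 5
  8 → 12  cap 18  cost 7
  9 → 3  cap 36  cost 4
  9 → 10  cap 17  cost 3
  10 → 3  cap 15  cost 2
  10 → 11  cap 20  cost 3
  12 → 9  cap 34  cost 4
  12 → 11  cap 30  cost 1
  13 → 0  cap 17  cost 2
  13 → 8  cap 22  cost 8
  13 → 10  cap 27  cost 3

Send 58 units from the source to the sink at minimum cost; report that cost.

shortest-cost path #1: 4→10→11 push 20 @ unit cost 6 (adds 120)
shortest-cost path #2: 4→0→6→11 push 3 @ unit cost 15 (adds 45)
shortest-cost path #3: 4→1→12→11 push 2 @ unit cost 15 (adds 30)
shortest-cost path #4: 4→10→3→13→0→6→11 push 10 @ unit cost 19 (adds 190)
shortest-cost path #5: 4→1→0→6→11 push 7 @ unit cost 25 (adds 175)
shortest-cost path #6: 4→1→0→13→8→12→11 push 10 @ unit cost 29 (adds 290)
shortest-cost path #7: 4→1→3→13→8→12→11 push 6 @ unit cost 35 (adds 210)
total cost = 1060

Minimum cost for 58 units: 1060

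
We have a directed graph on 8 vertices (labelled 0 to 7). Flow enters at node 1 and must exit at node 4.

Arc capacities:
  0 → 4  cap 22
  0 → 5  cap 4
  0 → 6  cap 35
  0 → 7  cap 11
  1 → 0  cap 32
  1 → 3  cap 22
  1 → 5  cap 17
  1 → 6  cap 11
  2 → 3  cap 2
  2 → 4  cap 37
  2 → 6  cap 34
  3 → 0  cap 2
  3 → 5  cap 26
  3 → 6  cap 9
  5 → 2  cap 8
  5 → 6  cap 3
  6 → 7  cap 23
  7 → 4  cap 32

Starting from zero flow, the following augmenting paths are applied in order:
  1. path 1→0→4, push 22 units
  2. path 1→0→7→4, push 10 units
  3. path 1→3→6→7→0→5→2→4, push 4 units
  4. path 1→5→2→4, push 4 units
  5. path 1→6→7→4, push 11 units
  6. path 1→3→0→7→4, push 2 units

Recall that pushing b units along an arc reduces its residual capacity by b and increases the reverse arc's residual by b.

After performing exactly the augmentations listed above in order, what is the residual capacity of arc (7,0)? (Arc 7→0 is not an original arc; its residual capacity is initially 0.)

Residual capacity of (7,0): 8

after path 1 (1→0→4, push 22): res(7,0)=0
after path 2 (1→0→7→4, push 10): res(7,0)=10
after path 3 (1→3→6→7→0→5→2→4, push 4): res(7,0)=6
after path 4 (1→5→2→4, push 4): res(7,0)=6
after path 5 (1→6→7→4, push 11): res(7,0)=6
after path 6 (1→3→0→7→4, push 2): res(7,0)=8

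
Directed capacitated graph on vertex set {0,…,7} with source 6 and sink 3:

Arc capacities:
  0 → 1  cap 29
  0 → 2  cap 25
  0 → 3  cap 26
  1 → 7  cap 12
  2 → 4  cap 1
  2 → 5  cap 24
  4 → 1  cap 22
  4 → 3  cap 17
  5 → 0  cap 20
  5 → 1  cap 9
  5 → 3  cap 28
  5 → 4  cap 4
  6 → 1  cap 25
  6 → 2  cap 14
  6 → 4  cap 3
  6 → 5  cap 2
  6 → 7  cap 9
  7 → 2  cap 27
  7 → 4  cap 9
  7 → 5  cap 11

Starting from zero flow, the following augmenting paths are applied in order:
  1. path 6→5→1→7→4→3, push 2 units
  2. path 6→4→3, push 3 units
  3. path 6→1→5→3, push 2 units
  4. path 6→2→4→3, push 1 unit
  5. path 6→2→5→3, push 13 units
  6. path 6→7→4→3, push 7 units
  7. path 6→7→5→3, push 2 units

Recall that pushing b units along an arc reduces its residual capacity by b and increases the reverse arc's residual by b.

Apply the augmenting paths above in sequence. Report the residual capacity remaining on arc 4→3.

Residual capacity of (4,3): 4

after path 1 (6→5→1→7→4→3, push 2): res(4,3)=15
after path 2 (6→4→3, push 3): res(4,3)=12
after path 3 (6→1→5→3, push 2): res(4,3)=12
after path 4 (6→2→4→3, push 1): res(4,3)=11
after path 5 (6→2→5→3, push 13): res(4,3)=11
after path 6 (6→7→4→3, push 7): res(4,3)=4
after path 7 (6→7→5→3, push 2): res(4,3)=4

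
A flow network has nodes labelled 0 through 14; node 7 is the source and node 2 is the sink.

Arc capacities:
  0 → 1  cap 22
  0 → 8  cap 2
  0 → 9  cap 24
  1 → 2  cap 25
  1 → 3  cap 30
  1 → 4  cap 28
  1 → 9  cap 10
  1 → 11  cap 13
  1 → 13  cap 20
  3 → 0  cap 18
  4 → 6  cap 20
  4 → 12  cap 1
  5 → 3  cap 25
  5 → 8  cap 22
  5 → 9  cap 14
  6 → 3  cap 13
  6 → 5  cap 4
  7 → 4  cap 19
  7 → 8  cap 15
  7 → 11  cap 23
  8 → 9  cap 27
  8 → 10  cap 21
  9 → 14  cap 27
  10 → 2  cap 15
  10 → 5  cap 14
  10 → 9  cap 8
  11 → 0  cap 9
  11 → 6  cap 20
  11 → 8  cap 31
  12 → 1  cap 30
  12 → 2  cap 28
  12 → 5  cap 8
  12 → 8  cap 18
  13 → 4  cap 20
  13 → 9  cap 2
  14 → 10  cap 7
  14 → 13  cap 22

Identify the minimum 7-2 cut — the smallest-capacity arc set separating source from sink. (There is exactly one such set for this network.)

Min-cut arcs: {(0,1), (4,12), (10,2)} (total capacity 38)

augment #1: 7→4→12→2 push 1
augment #2: 7→8→10→2 push 15
augment #3: 7→11→0→1→2 push 9
augment #4: 7→4→6→3→0→1→2 push 13
max flow = 38; residual-reachable set from 7 gives S-side
cut edges (S→T): {(0,1), (4,12), (10,2)} total cap 38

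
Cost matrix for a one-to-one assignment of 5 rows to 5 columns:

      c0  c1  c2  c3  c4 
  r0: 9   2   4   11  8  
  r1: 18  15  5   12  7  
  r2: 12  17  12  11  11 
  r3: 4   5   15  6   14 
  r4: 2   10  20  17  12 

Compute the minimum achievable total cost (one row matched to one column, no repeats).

optimal assignment: row0→col1 (cost 2), row1→col2 (cost 5), row2→col4 (cost 11), row3→col3 (cost 6), row4→col0 (cost 2)
total = 2 + 5 + 11 + 6 + 2 = 26

Minimum assignment cost: 26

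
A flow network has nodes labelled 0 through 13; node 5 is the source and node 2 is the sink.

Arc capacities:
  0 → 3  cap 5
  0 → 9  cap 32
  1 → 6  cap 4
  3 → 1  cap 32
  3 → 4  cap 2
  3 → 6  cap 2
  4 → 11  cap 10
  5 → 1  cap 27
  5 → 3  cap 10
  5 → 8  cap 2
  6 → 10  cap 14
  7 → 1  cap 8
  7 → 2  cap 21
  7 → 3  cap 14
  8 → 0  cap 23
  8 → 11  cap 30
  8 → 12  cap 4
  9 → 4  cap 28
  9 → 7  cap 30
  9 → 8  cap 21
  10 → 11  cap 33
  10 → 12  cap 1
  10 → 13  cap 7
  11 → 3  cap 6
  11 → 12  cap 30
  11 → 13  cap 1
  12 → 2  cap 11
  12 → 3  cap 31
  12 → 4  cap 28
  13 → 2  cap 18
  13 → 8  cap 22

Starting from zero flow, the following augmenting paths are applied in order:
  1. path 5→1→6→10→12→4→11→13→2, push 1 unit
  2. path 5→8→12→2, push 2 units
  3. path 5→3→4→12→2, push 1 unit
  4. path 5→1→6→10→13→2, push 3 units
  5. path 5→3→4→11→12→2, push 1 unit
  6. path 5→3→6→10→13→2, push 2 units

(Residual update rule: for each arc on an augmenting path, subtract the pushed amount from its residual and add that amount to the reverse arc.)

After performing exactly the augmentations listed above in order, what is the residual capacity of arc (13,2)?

after path 1 (5→1→6→10→12→4→11→13→2, push 1): res(13,2)=17
after path 2 (5→8→12→2, push 2): res(13,2)=17
after path 3 (5→3→4→12→2, push 1): res(13,2)=17
after path 4 (5→1→6→10→13→2, push 3): res(13,2)=14
after path 5 (5→3→4→11→12→2, push 1): res(13,2)=14
after path 6 (5→3→6→10→13→2, push 2): res(13,2)=12

Residual capacity of (13,2): 12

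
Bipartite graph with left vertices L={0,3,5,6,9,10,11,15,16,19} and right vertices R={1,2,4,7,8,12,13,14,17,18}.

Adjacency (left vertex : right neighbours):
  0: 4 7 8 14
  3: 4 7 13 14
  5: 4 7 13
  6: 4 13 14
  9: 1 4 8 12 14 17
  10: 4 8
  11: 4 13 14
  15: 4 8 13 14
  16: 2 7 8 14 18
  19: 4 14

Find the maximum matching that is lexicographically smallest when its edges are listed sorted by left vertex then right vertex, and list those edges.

Lex-smallest maximum matching: {(0,4), (3,7), (5,13), (6,14), (9,1), (10,8), (16,2)}

|M| = 7 (so the lex-smallest maximum matching has 7 edges)
process left vertices in ascending order; for each, take the smallest-labelled available neighbour that still permits 7 edges overall, or leave it unmatched if none does
lex-smallest matching: {0-4, 3-7, 5-13, 6-14, 9-1, 10-8, 16-2}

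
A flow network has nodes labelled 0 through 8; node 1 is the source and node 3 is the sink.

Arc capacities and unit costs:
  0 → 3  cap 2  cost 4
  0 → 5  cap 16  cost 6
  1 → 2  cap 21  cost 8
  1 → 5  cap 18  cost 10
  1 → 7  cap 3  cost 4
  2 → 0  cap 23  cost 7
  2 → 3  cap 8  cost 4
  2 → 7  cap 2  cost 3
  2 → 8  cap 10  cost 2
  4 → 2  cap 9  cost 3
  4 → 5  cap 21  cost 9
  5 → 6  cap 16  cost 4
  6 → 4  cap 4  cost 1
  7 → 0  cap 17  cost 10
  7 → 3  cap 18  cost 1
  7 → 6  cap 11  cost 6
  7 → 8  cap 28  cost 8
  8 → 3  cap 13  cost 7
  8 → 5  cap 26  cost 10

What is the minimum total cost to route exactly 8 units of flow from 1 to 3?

Minimum cost for 8 units: 75

shortest-cost path #1: 1→7→3 push 3 @ unit cost 5 (adds 15)
shortest-cost path #2: 1→2→3 push 5 @ unit cost 12 (adds 60)
total cost = 75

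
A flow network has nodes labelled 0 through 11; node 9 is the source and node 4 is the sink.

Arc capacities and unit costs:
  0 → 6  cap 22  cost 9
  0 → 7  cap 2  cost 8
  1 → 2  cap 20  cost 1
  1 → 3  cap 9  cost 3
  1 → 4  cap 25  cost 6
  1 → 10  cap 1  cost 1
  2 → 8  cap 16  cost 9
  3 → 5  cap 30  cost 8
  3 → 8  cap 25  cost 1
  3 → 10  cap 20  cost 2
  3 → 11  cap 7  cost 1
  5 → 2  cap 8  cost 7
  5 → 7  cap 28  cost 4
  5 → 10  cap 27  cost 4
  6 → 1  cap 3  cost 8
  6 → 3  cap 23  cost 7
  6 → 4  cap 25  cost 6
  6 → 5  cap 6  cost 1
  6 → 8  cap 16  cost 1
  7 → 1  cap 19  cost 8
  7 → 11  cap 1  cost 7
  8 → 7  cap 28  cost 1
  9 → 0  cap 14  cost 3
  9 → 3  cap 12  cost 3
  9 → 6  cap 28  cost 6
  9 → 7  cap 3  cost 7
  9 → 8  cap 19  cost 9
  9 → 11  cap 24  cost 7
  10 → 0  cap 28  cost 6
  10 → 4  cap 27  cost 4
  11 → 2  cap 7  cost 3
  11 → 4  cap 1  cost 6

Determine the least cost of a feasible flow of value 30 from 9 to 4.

Minimum cost for 30 units: 324

shortest-cost path #1: 9→3→10→4 push 12 @ unit cost 9 (adds 108)
shortest-cost path #2: 9→6→4 push 18 @ unit cost 12 (adds 216)
total cost = 324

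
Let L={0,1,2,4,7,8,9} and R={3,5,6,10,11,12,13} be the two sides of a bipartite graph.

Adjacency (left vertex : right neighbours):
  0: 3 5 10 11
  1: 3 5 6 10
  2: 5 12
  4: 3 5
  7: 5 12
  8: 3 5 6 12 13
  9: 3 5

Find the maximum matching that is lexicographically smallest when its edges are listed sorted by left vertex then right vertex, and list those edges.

|M| = 6 (so the lex-smallest maximum matching has 6 edges)
process left vertices in ascending order; for each, take the smallest-labelled available neighbour that still permits 6 edges overall, or leave it unmatched if none does
lex-smallest matching: {0-10, 1-6, 2-5, 4-3, 7-12, 8-13}

Lex-smallest maximum matching: {(0,10), (1,6), (2,5), (4,3), (7,12), (8,13)}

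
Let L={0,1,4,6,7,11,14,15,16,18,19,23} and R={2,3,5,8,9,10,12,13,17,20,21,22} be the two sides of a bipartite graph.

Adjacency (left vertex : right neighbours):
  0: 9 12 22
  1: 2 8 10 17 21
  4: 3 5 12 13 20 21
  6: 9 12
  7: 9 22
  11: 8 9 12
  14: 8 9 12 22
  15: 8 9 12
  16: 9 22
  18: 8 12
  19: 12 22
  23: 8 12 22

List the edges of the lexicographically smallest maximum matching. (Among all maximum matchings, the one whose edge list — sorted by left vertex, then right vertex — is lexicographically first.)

|M| = 6 (so the lex-smallest maximum matching has 6 edges)
process left vertices in ascending order; for each, take the smallest-labelled available neighbour that still permits 6 edges overall, or leave it unmatched if none does
lex-smallest matching: {0-9, 1-2, 4-3, 6-12, 7-22, 11-8}

Lex-smallest maximum matching: {(0,9), (1,2), (4,3), (6,12), (7,22), (11,8)}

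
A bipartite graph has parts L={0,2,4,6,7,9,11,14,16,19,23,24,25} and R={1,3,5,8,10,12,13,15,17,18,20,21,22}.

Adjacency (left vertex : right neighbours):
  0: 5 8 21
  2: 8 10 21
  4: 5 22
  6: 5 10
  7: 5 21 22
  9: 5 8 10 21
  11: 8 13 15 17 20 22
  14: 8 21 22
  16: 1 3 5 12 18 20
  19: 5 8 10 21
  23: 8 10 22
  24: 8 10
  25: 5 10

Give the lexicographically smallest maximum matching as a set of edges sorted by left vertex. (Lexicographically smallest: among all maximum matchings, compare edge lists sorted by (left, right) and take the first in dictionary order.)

|M| = 7 (so the lex-smallest maximum matching has 7 edges)
process left vertices in ascending order; for each, take the smallest-labelled available neighbour that still permits 7 edges overall, or leave it unmatched if none does
lex-smallest matching: {0-5, 2-8, 4-22, 6-10, 7-21, 11-13, 16-1}

Lex-smallest maximum matching: {(0,5), (2,8), (4,22), (6,10), (7,21), (11,13), (16,1)}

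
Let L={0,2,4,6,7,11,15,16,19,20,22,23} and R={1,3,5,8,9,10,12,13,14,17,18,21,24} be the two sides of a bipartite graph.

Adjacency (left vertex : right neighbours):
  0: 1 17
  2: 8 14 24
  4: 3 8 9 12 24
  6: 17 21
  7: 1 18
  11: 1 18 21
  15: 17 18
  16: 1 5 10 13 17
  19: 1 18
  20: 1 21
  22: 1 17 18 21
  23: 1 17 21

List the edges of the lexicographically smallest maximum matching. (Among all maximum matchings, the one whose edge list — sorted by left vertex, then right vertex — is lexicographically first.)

|M| = 7 (so the lex-smallest maximum matching has 7 edges)
process left vertices in ascending order; for each, take the smallest-labelled available neighbour that still permits 7 edges overall, or leave it unmatched if none does
lex-smallest matching: {0-1, 2-8, 4-3, 6-17, 7-18, 11-21, 16-5}

Lex-smallest maximum matching: {(0,1), (2,8), (4,3), (6,17), (7,18), (11,21), (16,5)}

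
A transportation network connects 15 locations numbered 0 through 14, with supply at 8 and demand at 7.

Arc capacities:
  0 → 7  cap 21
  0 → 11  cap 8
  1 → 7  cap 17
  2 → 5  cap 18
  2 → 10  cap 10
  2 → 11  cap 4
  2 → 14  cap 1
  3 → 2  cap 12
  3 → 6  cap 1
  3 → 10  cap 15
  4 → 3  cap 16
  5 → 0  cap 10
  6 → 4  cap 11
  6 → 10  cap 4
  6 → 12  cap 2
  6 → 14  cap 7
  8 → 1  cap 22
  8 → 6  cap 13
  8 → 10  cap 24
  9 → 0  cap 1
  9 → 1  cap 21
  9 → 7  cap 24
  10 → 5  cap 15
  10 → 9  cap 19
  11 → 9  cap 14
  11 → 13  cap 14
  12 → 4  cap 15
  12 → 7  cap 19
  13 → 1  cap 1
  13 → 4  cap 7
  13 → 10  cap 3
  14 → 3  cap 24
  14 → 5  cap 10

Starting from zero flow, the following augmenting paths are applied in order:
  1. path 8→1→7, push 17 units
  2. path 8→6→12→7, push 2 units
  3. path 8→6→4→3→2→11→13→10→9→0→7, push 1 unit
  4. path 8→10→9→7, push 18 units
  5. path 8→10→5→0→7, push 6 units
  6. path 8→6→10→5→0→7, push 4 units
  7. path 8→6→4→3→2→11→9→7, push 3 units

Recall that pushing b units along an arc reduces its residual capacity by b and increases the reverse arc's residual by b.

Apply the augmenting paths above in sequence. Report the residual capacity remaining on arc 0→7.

after path 1 (8→1→7, push 17): res(0,7)=21
after path 2 (8→6→12→7, push 2): res(0,7)=21
after path 3 (8→6→4→3→2→11→13→10→9→0→7, push 1): res(0,7)=20
after path 4 (8→10→9→7, push 18): res(0,7)=20
after path 5 (8→10→5→0→7, push 6): res(0,7)=14
after path 6 (8→6→10→5→0→7, push 4): res(0,7)=10
after path 7 (8→6→4→3→2→11→9→7, push 3): res(0,7)=10

Residual capacity of (0,7): 10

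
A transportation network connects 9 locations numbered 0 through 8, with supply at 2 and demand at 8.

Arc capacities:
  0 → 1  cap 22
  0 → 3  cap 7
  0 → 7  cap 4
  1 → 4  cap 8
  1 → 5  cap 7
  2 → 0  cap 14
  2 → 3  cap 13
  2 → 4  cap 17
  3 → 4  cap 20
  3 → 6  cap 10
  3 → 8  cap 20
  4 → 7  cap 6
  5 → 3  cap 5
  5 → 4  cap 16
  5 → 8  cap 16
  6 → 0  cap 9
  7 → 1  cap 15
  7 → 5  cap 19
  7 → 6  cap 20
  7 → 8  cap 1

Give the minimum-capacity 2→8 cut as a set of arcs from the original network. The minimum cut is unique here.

augment #1: 2→3→8 push 13
augment #2: 2→0→3→8 push 7
augment #3: 2→0→7→8 push 1
augment #4: 2→0→1→5→8 push 6
augment #5: 2→4→7→5→8 push 6
max flow = 33; residual-reachable set from 2 gives S-side
cut edges (S→T): {(2,0), (2,3), (4,7)} total cap 33

Min-cut arcs: {(2,0), (2,3), (4,7)} (total capacity 33)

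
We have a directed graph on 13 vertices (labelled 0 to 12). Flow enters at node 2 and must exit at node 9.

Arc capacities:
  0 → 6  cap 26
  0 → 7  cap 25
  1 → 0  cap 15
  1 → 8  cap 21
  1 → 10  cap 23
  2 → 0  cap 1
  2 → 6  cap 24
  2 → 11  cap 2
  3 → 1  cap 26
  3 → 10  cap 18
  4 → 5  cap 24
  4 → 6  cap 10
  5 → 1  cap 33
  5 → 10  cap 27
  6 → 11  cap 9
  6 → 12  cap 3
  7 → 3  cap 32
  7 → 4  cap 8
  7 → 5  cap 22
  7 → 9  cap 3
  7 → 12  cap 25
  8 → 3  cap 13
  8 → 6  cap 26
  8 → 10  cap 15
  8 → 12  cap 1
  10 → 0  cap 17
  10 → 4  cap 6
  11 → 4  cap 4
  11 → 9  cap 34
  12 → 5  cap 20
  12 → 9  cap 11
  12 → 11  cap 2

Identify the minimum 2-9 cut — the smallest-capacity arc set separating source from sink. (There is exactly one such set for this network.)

Min-cut arcs: {(2,0), (2,11), (6,11), (6,12)} (total capacity 15)

augment #1: 2→11→9 push 2
augment #2: 2→0→7→9 push 1
augment #3: 2→6→11→9 push 9
augment #4: 2→6→12→9 push 3
max flow = 15; residual-reachable set from 2 gives S-side
cut edges (S→T): {(2,0), (2,11), (6,11), (6,12)} total cap 15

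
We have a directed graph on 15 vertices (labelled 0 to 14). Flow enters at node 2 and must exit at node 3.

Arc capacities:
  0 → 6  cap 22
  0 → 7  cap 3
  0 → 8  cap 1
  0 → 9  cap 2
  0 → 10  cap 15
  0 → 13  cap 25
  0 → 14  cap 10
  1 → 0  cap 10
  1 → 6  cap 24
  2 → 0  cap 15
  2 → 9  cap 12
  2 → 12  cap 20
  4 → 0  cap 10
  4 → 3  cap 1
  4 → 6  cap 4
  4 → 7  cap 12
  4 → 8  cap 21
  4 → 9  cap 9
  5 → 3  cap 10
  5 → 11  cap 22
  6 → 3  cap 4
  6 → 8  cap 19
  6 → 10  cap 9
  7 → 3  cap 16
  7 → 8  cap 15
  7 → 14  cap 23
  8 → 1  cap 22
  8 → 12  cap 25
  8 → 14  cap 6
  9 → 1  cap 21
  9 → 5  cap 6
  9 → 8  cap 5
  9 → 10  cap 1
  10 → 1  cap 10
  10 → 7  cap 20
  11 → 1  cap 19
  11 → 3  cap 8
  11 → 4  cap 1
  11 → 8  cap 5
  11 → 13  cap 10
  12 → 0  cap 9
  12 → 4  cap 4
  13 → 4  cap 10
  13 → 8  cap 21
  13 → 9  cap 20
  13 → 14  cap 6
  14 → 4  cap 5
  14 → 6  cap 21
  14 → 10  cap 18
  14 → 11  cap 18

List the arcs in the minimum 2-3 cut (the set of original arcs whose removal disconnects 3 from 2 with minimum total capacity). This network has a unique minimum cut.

Min-cut arcs: {(4,3), (6,3), (7,3), (9,5), (11,3)} (total capacity 35)

augment #1: 2→0→6→3 push 4
augment #2: 2→0→7→3 push 3
augment #3: 2→9→5→3 push 6
augment #4: 2→12→4→3 push 1
augment #5: 2→0→10→7→3 push 8
augment #6: 2→9→10→7→3 push 1
augment #7: 2→12→4→7→3 push 3
augment #8: 2→9→8→14→11→3 push 5
augment #9: 2→12→0→10→7→3 push 1
augment #10: 2→12→0→14→11→3 push 3
max flow = 35; residual-reachable set from 2 gives S-side
cut edges (S→T): {(4,3), (6,3), (7,3), (9,5), (11,3)} total cap 35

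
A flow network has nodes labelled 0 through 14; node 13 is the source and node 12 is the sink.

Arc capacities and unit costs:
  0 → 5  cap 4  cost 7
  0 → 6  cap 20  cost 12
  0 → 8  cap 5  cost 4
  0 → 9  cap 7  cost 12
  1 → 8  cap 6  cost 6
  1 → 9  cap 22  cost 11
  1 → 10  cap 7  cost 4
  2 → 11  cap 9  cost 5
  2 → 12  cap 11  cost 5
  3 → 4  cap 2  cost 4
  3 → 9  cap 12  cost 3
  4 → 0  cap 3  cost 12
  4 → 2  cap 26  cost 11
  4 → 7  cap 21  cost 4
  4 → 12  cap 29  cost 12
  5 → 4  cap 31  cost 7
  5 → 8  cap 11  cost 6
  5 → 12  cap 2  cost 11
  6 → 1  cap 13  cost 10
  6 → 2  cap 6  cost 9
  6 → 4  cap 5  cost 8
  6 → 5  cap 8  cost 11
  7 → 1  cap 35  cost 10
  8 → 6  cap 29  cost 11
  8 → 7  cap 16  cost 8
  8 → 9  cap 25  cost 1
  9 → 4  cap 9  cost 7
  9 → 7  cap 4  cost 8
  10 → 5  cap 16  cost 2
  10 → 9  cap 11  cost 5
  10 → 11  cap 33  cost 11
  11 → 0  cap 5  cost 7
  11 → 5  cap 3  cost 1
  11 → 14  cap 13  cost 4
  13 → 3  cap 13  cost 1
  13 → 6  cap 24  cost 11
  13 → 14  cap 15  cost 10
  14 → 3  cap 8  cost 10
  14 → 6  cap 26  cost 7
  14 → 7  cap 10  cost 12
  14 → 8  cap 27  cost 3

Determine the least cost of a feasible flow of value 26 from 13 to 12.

shortest-cost path #1: 13→3→4→12 push 2 @ unit cost 17 (adds 34)
shortest-cost path #2: 13→3→9→4→12 push 9 @ unit cost 23 (adds 207)
shortest-cost path #3: 13→6→2→12 push 6 @ unit cost 25 (adds 150)
shortest-cost path #4: 13→6→4→12 push 5 @ unit cost 31 (adds 155)
shortest-cost path #5: 13→6→5→12 push 2 @ unit cost 33 (adds 66)
shortest-cost path #6: 13→6→5→4→12 push 2 @ unit cost 41 (adds 82)
total cost = 694

Minimum cost for 26 units: 694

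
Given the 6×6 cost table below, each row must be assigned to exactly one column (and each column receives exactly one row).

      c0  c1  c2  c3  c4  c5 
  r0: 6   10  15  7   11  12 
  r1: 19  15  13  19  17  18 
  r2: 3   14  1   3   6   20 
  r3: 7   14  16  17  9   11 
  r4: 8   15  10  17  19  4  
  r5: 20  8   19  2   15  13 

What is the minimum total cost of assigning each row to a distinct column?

optimal assignment: row0→col0 (cost 6), row1→col1 (cost 15), row2→col2 (cost 1), row3→col4 (cost 9), row4→col5 (cost 4), row5→col3 (cost 2)
total = 6 + 15 + 1 + 9 + 4 + 2 = 37

Minimum assignment cost: 37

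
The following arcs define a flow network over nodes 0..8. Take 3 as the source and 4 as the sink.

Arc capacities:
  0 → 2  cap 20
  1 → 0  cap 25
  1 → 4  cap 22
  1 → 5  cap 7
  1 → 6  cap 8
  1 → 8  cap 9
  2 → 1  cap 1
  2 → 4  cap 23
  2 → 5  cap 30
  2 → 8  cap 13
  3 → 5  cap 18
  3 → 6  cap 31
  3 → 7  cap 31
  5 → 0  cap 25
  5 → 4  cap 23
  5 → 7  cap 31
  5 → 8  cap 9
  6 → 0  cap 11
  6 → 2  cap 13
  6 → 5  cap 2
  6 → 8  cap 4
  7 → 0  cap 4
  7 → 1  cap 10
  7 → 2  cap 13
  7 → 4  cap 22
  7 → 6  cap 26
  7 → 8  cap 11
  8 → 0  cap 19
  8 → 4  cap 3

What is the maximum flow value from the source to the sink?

Maximum flow value: 79

augment #1: 3→5→4 bottleneck 18, total now 18
augment #2: 3→7→4 bottleneck 22, total now 40
augment #3: 3→6→2→4 bottleneck 13, total now 53
augment #4: 3→6→5→4 bottleneck 2, total now 55
augment #5: 3→6→8→4 bottleneck 3, total now 58
augment #6: 3→7→1→4 bottleneck 9, total now 67
augment #7: 3→6→0→2→4 bottleneck 10, total now 77
augment #8: 3→6→0→2→1→4 bottleneck 1, total now 78
augment #9: 3→6→8→0→2→5→4 bottleneck 1, total now 79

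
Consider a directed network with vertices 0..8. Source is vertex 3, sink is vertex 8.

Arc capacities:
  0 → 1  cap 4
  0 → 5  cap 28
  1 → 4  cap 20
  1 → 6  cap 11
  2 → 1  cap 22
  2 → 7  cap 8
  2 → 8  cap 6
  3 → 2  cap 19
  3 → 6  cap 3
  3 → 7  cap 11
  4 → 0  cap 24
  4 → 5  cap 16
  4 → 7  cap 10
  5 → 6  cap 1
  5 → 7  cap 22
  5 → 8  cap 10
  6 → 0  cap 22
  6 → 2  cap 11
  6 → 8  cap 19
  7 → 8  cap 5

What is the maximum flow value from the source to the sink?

augment #1: 3→2→8 bottleneck 6, total now 6
augment #2: 3→6→8 bottleneck 3, total now 9
augment #3: 3→7→8 bottleneck 5, total now 14
augment #4: 3→2→1→6→8 bottleneck 11, total now 25
augment #5: 3→2→1→4→5→8 bottleneck 2, total now 27

Maximum flow value: 27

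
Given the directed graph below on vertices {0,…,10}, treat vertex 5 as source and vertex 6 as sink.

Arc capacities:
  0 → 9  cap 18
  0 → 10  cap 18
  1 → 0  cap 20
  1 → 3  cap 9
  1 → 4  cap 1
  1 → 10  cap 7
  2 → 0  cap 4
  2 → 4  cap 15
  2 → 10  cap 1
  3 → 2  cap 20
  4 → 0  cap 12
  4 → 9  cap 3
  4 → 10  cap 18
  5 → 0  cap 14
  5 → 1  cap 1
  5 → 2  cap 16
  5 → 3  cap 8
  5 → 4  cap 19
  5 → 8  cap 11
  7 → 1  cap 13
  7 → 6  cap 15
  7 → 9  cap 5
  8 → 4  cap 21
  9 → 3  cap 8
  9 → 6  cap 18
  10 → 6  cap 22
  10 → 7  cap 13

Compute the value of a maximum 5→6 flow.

augment #1: 5→0→9→6 bottleneck 14, total now 14
augment #2: 5→1→10→6 bottleneck 1, total now 15
augment #3: 5→2→10→6 bottleneck 1, total now 16
augment #4: 5→4→9→6 bottleneck 3, total now 19
augment #5: 5→4→10→6 bottleneck 16, total now 35
augment #6: 5→2→0→9→6 bottleneck 1, total now 36
augment #7: 5→2→0→10→6 bottleneck 3, total now 39
augment #8: 5→2→4→10→6 bottleneck 1, total now 40
augment #9: 5→2→4→10→7→6 bottleneck 1, total now 41
augment #10: 5→2→4→0→10→7→6 bottleneck 9, total now 50
augment #11: 5→8→4→0→10→7→6 bottleneck 3, total now 53

Maximum flow value: 53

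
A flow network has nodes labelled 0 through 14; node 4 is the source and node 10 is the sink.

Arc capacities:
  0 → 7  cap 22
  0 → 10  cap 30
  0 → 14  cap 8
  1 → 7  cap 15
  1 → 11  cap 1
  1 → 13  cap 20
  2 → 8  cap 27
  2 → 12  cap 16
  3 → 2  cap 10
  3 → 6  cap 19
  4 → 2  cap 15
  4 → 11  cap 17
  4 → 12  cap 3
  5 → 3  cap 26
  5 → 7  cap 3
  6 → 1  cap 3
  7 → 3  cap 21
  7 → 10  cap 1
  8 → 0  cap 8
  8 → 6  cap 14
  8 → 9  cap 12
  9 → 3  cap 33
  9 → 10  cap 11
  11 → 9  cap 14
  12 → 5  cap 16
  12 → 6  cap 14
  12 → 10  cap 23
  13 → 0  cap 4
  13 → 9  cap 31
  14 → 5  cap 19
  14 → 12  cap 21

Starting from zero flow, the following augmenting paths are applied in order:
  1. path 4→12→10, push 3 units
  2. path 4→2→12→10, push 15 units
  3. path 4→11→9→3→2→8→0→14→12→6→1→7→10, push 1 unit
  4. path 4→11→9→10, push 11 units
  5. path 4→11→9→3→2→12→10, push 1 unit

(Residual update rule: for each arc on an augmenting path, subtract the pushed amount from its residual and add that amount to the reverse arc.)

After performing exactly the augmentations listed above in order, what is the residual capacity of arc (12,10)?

Residual capacity of (12,10): 4

after path 1 (4→12→10, push 3): res(12,10)=20
after path 2 (4→2→12→10, push 15): res(12,10)=5
after path 3 (4→11→9→3→2→8→0→14→12→6→1→7→10, push 1): res(12,10)=5
after path 4 (4→11→9→10, push 11): res(12,10)=5
after path 5 (4→11→9→3→2→12→10, push 1): res(12,10)=4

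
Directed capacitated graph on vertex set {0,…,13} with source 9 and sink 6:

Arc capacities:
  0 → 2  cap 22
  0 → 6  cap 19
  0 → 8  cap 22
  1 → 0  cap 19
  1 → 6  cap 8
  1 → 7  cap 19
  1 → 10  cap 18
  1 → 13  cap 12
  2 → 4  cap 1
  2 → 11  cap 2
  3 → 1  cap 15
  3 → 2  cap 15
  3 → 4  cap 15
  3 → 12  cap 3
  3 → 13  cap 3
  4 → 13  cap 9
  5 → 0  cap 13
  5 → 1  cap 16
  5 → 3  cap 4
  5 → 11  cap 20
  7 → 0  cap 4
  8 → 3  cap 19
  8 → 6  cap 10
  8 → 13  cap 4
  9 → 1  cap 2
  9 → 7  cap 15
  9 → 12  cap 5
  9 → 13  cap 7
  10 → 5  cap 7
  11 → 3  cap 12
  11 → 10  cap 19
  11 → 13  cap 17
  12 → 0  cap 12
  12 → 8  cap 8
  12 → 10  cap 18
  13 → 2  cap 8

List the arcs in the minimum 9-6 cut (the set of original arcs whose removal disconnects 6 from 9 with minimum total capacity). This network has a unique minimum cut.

augment #1: 9→1→6 push 2
augment #2: 9→7→0→6 push 4
augment #3: 9→12→0→6 push 5
augment #4: 9→13→2→11→3→1→6 push 2
max flow = 13; residual-reachable set from 9 gives S-side
cut edges (S→T): {(2,11), (7,0), (9,1), (9,12)} total cap 13

Min-cut arcs: {(2,11), (7,0), (9,1), (9,12)} (total capacity 13)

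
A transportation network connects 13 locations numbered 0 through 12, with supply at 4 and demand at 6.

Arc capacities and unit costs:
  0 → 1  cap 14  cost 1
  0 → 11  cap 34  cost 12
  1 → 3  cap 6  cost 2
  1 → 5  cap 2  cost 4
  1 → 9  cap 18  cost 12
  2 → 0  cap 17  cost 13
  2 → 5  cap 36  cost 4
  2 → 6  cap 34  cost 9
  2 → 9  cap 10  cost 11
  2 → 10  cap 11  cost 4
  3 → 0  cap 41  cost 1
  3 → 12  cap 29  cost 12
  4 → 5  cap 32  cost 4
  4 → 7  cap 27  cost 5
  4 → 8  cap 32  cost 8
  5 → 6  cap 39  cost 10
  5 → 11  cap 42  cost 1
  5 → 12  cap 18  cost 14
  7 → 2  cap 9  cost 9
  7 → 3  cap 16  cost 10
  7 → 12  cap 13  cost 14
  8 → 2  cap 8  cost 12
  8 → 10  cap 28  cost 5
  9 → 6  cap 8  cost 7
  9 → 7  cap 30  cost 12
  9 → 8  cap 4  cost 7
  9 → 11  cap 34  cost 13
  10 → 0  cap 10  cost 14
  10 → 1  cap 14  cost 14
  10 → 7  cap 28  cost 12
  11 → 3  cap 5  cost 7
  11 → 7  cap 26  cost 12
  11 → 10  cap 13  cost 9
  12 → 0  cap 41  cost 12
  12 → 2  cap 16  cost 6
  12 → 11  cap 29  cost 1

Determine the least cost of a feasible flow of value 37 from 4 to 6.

shortest-cost path #1: 4→5→6 push 32 @ unit cost 14 (adds 448)
shortest-cost path #2: 4→7→2→6 push 5 @ unit cost 23 (adds 115)
total cost = 563

Minimum cost for 37 units: 563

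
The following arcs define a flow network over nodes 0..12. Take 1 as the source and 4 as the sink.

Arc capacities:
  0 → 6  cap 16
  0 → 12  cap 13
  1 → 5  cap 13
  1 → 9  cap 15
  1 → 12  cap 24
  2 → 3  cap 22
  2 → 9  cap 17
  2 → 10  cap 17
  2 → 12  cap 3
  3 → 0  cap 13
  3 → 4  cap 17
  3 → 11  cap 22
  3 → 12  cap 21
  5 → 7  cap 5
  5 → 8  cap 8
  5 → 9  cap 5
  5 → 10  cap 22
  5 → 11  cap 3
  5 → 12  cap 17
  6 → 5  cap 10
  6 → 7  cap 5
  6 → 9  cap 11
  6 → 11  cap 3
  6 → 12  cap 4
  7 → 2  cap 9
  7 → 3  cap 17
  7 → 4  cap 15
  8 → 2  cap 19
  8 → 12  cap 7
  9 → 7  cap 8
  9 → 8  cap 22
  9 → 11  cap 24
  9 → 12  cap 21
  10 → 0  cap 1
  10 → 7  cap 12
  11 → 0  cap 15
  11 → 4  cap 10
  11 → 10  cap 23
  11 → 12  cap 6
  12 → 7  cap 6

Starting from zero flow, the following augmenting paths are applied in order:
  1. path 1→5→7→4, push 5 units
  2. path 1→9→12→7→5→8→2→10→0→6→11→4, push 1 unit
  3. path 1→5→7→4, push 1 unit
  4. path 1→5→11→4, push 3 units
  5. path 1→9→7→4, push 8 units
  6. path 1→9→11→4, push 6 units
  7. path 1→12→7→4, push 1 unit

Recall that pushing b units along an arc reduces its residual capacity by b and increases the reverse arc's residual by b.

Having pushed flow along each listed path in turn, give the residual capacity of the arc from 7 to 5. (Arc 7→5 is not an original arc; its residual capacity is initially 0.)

after path 1 (1→5→7→4, push 5): res(7,5)=5
after path 2 (1→9→12→7→5→8→2→10→0→6→11→4, push 1): res(7,5)=4
after path 3 (1→5→7→4, push 1): res(7,5)=5
after path 4 (1→5→11→4, push 3): res(7,5)=5
after path 5 (1→9→7→4, push 8): res(7,5)=5
after path 6 (1→9→11→4, push 6): res(7,5)=5
after path 7 (1→12→7→4, push 1): res(7,5)=5

Residual capacity of (7,5): 5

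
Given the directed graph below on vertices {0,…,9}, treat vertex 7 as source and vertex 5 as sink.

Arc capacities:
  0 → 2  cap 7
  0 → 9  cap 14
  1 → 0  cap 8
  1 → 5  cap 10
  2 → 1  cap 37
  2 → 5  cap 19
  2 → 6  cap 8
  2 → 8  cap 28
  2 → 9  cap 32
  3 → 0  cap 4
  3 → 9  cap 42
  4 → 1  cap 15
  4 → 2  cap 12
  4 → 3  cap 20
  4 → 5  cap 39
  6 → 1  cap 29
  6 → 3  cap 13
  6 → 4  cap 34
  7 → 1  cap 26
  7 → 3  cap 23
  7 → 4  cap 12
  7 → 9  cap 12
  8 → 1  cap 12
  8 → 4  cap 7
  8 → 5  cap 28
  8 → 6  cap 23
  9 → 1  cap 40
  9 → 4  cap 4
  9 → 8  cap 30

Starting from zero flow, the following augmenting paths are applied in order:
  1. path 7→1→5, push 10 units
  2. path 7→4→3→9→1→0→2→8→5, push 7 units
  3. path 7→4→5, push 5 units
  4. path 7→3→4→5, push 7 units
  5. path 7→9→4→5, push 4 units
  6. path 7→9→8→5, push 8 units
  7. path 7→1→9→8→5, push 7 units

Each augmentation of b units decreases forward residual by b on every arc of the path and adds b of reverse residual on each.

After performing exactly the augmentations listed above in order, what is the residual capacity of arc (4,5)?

Residual capacity of (4,5): 23

after path 1 (7→1→5, push 10): res(4,5)=39
after path 2 (7→4→3→9→1→0→2→8→5, push 7): res(4,5)=39
after path 3 (7→4→5, push 5): res(4,5)=34
after path 4 (7→3→4→5, push 7): res(4,5)=27
after path 5 (7→9→4→5, push 4): res(4,5)=23
after path 6 (7→9→8→5, push 8): res(4,5)=23
after path 7 (7→1→9→8→5, push 7): res(4,5)=23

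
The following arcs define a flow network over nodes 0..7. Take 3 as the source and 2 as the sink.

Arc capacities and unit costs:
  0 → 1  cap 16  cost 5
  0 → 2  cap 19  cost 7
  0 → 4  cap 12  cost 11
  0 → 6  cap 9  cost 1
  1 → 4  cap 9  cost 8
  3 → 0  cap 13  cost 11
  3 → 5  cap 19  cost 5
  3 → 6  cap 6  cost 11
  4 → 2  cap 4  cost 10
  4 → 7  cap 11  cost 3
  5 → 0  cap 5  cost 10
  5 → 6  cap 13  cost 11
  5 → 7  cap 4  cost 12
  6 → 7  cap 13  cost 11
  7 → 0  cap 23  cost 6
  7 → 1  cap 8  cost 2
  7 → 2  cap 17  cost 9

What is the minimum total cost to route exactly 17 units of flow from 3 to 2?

Minimum cost for 17 units: 322

shortest-cost path #1: 3→0→2 push 13 @ unit cost 18 (adds 234)
shortest-cost path #2: 3→5→0→2 push 4 @ unit cost 22 (adds 88)
total cost = 322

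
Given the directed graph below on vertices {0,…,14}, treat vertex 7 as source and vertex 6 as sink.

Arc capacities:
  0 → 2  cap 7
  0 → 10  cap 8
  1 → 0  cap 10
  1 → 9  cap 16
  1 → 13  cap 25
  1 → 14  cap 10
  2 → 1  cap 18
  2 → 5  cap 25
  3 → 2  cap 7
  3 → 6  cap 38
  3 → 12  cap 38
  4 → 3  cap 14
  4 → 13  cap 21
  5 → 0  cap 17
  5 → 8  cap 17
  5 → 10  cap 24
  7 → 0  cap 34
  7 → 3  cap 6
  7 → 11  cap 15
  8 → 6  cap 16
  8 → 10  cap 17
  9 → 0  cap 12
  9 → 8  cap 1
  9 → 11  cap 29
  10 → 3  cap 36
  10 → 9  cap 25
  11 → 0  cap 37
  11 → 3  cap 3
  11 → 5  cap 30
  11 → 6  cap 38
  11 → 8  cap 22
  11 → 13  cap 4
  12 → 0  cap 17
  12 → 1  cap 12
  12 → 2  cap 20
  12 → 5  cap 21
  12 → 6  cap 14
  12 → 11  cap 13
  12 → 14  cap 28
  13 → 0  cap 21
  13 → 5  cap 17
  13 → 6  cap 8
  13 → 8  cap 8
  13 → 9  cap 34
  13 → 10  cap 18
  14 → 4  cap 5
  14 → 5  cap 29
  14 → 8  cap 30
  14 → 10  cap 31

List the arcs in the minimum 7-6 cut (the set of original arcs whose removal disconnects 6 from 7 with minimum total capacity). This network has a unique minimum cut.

augment #1: 7→3→6 push 6
augment #2: 7→11→6 push 15
augment #3: 7→0→10→3→6 push 8
augment #4: 7→0→2→1→13→6 push 7
max flow = 36; residual-reachable set from 7 gives S-side
cut edges (S→T): {(0,2), (0,10), (7,3), (7,11)} total cap 36

Min-cut arcs: {(0,2), (0,10), (7,3), (7,11)} (total capacity 36)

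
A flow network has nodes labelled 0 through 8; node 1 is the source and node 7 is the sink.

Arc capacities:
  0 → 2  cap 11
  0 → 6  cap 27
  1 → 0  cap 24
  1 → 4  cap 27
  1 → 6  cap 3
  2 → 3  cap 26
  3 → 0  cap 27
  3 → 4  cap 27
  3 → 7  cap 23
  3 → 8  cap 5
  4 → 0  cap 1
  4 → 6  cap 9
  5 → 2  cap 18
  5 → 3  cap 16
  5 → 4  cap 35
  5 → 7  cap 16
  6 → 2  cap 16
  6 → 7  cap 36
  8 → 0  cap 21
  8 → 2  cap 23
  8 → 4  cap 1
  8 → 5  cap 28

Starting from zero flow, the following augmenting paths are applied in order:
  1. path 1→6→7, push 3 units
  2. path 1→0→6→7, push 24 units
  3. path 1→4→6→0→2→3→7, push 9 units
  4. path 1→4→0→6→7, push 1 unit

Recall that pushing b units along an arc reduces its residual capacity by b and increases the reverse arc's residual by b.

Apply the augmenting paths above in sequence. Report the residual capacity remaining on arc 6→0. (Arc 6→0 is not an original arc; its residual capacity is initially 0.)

after path 1 (1→6→7, push 3): res(6,0)=0
after path 2 (1→0→6→7, push 24): res(6,0)=24
after path 3 (1→4→6→0→2→3→7, push 9): res(6,0)=15
after path 4 (1→4→0→6→7, push 1): res(6,0)=16

Residual capacity of (6,0): 16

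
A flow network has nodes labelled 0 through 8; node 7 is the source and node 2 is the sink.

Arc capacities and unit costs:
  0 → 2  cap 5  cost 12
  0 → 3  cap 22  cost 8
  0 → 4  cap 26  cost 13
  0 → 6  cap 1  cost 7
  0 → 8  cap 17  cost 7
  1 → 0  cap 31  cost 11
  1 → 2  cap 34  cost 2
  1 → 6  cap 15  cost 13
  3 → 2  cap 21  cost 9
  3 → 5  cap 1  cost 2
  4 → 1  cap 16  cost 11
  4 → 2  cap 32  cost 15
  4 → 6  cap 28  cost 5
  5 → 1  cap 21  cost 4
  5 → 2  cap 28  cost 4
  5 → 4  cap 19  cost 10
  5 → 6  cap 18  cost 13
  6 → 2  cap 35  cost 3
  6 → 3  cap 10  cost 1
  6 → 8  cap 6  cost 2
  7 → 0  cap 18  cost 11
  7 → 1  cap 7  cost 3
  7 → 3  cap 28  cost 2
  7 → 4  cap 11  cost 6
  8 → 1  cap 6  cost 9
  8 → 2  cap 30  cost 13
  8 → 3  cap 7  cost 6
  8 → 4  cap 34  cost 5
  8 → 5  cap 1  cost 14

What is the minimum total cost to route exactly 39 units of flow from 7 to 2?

shortest-cost path #1: 7→1→2 push 7 @ unit cost 5 (adds 35)
shortest-cost path #2: 7→3→5→2 push 1 @ unit cost 8 (adds 8)
shortest-cost path #3: 7→3→2 push 21 @ unit cost 11 (adds 231)
shortest-cost path #4: 7→4→6→2 push 10 @ unit cost 14 (adds 140)
total cost = 414

Minimum cost for 39 units: 414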